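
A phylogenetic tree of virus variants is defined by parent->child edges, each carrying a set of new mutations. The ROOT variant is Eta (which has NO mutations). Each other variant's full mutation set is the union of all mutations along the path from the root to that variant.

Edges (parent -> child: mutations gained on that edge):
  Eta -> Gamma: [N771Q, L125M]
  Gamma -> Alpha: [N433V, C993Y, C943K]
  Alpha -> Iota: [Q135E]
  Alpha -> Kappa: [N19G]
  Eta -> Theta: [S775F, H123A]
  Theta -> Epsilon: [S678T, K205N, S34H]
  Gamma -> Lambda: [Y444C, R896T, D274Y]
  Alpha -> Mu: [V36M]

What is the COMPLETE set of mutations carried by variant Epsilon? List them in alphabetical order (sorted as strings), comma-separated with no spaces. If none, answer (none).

At Eta: gained [] -> total []
At Theta: gained ['S775F', 'H123A'] -> total ['H123A', 'S775F']
At Epsilon: gained ['S678T', 'K205N', 'S34H'] -> total ['H123A', 'K205N', 'S34H', 'S678T', 'S775F']

Answer: H123A,K205N,S34H,S678T,S775F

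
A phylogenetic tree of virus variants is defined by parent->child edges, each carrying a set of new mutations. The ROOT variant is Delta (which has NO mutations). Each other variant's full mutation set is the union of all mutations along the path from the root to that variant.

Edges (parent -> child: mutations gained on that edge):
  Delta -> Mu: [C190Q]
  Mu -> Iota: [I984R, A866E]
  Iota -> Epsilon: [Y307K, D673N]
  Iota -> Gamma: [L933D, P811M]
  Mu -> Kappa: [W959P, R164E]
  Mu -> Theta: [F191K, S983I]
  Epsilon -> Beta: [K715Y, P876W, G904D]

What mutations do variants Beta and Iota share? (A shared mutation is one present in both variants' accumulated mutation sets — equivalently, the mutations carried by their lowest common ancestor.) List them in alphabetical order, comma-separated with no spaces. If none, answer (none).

Accumulating mutations along path to Beta:
  At Delta: gained [] -> total []
  At Mu: gained ['C190Q'] -> total ['C190Q']
  At Iota: gained ['I984R', 'A866E'] -> total ['A866E', 'C190Q', 'I984R']
  At Epsilon: gained ['Y307K', 'D673N'] -> total ['A866E', 'C190Q', 'D673N', 'I984R', 'Y307K']
  At Beta: gained ['K715Y', 'P876W', 'G904D'] -> total ['A866E', 'C190Q', 'D673N', 'G904D', 'I984R', 'K715Y', 'P876W', 'Y307K']
Mutations(Beta) = ['A866E', 'C190Q', 'D673N', 'G904D', 'I984R', 'K715Y', 'P876W', 'Y307K']
Accumulating mutations along path to Iota:
  At Delta: gained [] -> total []
  At Mu: gained ['C190Q'] -> total ['C190Q']
  At Iota: gained ['I984R', 'A866E'] -> total ['A866E', 'C190Q', 'I984R']
Mutations(Iota) = ['A866E', 'C190Q', 'I984R']
Intersection: ['A866E', 'C190Q', 'D673N', 'G904D', 'I984R', 'K715Y', 'P876W', 'Y307K'] ∩ ['A866E', 'C190Q', 'I984R'] = ['A866E', 'C190Q', 'I984R']

Answer: A866E,C190Q,I984R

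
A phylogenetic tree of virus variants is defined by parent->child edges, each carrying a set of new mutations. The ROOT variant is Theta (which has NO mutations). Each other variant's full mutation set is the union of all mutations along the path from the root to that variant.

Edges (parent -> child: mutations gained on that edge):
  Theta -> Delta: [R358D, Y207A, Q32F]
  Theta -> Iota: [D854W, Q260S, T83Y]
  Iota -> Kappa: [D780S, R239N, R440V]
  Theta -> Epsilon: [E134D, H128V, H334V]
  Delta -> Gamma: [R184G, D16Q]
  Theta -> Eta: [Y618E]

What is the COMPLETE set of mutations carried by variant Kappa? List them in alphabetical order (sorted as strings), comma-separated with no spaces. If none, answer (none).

At Theta: gained [] -> total []
At Iota: gained ['D854W', 'Q260S', 'T83Y'] -> total ['D854W', 'Q260S', 'T83Y']
At Kappa: gained ['D780S', 'R239N', 'R440V'] -> total ['D780S', 'D854W', 'Q260S', 'R239N', 'R440V', 'T83Y']

Answer: D780S,D854W,Q260S,R239N,R440V,T83Y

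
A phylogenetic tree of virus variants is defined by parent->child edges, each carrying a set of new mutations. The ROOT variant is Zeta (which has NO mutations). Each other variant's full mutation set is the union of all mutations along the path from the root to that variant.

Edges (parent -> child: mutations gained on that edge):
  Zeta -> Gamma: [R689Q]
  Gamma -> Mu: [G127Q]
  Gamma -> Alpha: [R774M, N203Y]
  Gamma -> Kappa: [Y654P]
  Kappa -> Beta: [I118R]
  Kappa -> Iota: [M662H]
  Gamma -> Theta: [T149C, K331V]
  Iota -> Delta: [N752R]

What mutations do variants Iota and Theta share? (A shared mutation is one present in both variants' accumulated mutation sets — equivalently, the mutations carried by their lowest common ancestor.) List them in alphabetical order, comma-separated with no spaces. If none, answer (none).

Answer: R689Q

Derivation:
Accumulating mutations along path to Iota:
  At Zeta: gained [] -> total []
  At Gamma: gained ['R689Q'] -> total ['R689Q']
  At Kappa: gained ['Y654P'] -> total ['R689Q', 'Y654P']
  At Iota: gained ['M662H'] -> total ['M662H', 'R689Q', 'Y654P']
Mutations(Iota) = ['M662H', 'R689Q', 'Y654P']
Accumulating mutations along path to Theta:
  At Zeta: gained [] -> total []
  At Gamma: gained ['R689Q'] -> total ['R689Q']
  At Theta: gained ['T149C', 'K331V'] -> total ['K331V', 'R689Q', 'T149C']
Mutations(Theta) = ['K331V', 'R689Q', 'T149C']
Intersection: ['M662H', 'R689Q', 'Y654P'] ∩ ['K331V', 'R689Q', 'T149C'] = ['R689Q']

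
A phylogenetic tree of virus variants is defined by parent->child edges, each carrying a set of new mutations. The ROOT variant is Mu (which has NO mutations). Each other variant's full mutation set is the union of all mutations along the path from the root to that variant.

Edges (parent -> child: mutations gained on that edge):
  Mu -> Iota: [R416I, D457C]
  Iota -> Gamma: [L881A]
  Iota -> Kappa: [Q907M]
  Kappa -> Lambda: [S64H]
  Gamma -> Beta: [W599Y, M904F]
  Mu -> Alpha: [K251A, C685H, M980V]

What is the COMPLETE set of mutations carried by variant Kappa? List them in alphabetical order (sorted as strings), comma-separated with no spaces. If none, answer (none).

Answer: D457C,Q907M,R416I

Derivation:
At Mu: gained [] -> total []
At Iota: gained ['R416I', 'D457C'] -> total ['D457C', 'R416I']
At Kappa: gained ['Q907M'] -> total ['D457C', 'Q907M', 'R416I']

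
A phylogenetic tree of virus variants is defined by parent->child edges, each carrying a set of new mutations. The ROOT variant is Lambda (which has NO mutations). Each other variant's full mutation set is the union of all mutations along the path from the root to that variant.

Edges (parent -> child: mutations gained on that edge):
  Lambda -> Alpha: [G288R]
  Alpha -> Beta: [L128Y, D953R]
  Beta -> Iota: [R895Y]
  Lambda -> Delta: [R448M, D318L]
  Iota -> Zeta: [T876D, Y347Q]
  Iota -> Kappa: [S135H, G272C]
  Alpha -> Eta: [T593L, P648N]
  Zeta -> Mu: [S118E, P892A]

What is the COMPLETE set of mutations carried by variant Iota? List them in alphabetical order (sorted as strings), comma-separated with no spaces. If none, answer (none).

At Lambda: gained [] -> total []
At Alpha: gained ['G288R'] -> total ['G288R']
At Beta: gained ['L128Y', 'D953R'] -> total ['D953R', 'G288R', 'L128Y']
At Iota: gained ['R895Y'] -> total ['D953R', 'G288R', 'L128Y', 'R895Y']

Answer: D953R,G288R,L128Y,R895Y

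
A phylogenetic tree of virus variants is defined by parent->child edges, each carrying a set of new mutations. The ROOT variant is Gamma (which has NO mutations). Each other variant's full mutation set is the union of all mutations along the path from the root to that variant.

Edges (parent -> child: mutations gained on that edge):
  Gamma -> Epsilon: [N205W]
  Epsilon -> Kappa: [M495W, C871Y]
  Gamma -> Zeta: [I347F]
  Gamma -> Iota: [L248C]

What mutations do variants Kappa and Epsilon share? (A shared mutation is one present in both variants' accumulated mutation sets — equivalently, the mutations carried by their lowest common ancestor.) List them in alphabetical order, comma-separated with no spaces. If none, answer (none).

Answer: N205W

Derivation:
Accumulating mutations along path to Kappa:
  At Gamma: gained [] -> total []
  At Epsilon: gained ['N205W'] -> total ['N205W']
  At Kappa: gained ['M495W', 'C871Y'] -> total ['C871Y', 'M495W', 'N205W']
Mutations(Kappa) = ['C871Y', 'M495W', 'N205W']
Accumulating mutations along path to Epsilon:
  At Gamma: gained [] -> total []
  At Epsilon: gained ['N205W'] -> total ['N205W']
Mutations(Epsilon) = ['N205W']
Intersection: ['C871Y', 'M495W', 'N205W'] ∩ ['N205W'] = ['N205W']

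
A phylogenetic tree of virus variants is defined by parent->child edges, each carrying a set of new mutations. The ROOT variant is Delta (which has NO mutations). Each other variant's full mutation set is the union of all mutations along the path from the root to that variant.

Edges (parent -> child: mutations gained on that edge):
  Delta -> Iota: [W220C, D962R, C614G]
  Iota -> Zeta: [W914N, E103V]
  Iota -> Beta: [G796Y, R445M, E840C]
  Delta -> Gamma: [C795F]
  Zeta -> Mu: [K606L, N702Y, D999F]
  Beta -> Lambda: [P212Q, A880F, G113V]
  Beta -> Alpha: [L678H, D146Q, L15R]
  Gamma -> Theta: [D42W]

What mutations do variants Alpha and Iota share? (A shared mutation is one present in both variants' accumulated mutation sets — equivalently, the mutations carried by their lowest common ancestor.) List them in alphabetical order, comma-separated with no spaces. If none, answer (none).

Accumulating mutations along path to Alpha:
  At Delta: gained [] -> total []
  At Iota: gained ['W220C', 'D962R', 'C614G'] -> total ['C614G', 'D962R', 'W220C']
  At Beta: gained ['G796Y', 'R445M', 'E840C'] -> total ['C614G', 'D962R', 'E840C', 'G796Y', 'R445M', 'W220C']
  At Alpha: gained ['L678H', 'D146Q', 'L15R'] -> total ['C614G', 'D146Q', 'D962R', 'E840C', 'G796Y', 'L15R', 'L678H', 'R445M', 'W220C']
Mutations(Alpha) = ['C614G', 'D146Q', 'D962R', 'E840C', 'G796Y', 'L15R', 'L678H', 'R445M', 'W220C']
Accumulating mutations along path to Iota:
  At Delta: gained [] -> total []
  At Iota: gained ['W220C', 'D962R', 'C614G'] -> total ['C614G', 'D962R', 'W220C']
Mutations(Iota) = ['C614G', 'D962R', 'W220C']
Intersection: ['C614G', 'D146Q', 'D962R', 'E840C', 'G796Y', 'L15R', 'L678H', 'R445M', 'W220C'] ∩ ['C614G', 'D962R', 'W220C'] = ['C614G', 'D962R', 'W220C']

Answer: C614G,D962R,W220C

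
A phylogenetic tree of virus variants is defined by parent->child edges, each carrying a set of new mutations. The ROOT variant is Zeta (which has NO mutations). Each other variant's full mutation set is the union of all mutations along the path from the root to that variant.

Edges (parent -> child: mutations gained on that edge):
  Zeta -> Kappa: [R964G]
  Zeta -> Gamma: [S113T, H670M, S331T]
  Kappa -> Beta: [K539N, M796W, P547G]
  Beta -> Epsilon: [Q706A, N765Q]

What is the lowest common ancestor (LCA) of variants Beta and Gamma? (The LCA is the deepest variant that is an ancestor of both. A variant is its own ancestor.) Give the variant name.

Path from root to Beta: Zeta -> Kappa -> Beta
  ancestors of Beta: {Zeta, Kappa, Beta}
Path from root to Gamma: Zeta -> Gamma
  ancestors of Gamma: {Zeta, Gamma}
Common ancestors: {Zeta}
Walk up from Gamma: Gamma (not in ancestors of Beta), Zeta (in ancestors of Beta)
Deepest common ancestor (LCA) = Zeta

Answer: Zeta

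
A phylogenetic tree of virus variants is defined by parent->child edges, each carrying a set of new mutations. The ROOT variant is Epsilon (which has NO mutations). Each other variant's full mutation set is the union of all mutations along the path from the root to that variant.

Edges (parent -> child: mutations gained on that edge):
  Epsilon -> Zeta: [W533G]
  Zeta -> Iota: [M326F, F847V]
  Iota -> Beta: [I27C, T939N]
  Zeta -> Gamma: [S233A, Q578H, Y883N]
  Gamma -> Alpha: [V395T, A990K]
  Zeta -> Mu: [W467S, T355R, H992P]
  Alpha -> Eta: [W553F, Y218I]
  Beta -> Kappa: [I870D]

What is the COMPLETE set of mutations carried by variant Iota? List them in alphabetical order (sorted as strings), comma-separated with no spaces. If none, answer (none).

Answer: F847V,M326F,W533G

Derivation:
At Epsilon: gained [] -> total []
At Zeta: gained ['W533G'] -> total ['W533G']
At Iota: gained ['M326F', 'F847V'] -> total ['F847V', 'M326F', 'W533G']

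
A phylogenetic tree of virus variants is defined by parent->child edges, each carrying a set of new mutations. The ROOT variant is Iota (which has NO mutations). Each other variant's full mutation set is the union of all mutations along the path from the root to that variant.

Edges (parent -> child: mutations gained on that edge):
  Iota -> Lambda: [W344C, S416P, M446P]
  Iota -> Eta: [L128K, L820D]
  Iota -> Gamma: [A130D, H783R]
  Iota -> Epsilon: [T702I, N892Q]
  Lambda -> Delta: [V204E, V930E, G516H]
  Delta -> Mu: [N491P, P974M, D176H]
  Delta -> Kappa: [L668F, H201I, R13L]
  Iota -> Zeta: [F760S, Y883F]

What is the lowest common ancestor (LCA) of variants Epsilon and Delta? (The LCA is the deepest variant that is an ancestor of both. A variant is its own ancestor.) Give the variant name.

Answer: Iota

Derivation:
Path from root to Epsilon: Iota -> Epsilon
  ancestors of Epsilon: {Iota, Epsilon}
Path from root to Delta: Iota -> Lambda -> Delta
  ancestors of Delta: {Iota, Lambda, Delta}
Common ancestors: {Iota}
Walk up from Delta: Delta (not in ancestors of Epsilon), Lambda (not in ancestors of Epsilon), Iota (in ancestors of Epsilon)
Deepest common ancestor (LCA) = Iota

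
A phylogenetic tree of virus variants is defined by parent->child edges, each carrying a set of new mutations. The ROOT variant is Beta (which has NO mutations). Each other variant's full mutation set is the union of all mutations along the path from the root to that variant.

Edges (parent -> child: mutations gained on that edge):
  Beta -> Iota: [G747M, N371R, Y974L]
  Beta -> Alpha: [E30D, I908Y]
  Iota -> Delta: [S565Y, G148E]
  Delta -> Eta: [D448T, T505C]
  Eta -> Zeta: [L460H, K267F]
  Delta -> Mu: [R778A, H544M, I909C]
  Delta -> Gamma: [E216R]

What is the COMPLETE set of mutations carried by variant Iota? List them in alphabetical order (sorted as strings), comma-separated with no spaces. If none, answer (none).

At Beta: gained [] -> total []
At Iota: gained ['G747M', 'N371R', 'Y974L'] -> total ['G747M', 'N371R', 'Y974L']

Answer: G747M,N371R,Y974L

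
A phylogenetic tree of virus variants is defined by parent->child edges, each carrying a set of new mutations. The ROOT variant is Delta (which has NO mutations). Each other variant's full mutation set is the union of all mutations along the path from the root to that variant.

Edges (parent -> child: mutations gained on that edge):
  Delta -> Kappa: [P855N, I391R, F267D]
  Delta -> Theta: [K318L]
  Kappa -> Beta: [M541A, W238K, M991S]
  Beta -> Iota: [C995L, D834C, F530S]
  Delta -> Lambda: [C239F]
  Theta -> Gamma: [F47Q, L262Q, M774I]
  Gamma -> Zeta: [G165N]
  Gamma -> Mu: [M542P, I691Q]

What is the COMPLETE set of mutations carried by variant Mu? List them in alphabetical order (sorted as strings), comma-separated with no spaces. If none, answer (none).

Answer: F47Q,I691Q,K318L,L262Q,M542P,M774I

Derivation:
At Delta: gained [] -> total []
At Theta: gained ['K318L'] -> total ['K318L']
At Gamma: gained ['F47Q', 'L262Q', 'M774I'] -> total ['F47Q', 'K318L', 'L262Q', 'M774I']
At Mu: gained ['M542P', 'I691Q'] -> total ['F47Q', 'I691Q', 'K318L', 'L262Q', 'M542P', 'M774I']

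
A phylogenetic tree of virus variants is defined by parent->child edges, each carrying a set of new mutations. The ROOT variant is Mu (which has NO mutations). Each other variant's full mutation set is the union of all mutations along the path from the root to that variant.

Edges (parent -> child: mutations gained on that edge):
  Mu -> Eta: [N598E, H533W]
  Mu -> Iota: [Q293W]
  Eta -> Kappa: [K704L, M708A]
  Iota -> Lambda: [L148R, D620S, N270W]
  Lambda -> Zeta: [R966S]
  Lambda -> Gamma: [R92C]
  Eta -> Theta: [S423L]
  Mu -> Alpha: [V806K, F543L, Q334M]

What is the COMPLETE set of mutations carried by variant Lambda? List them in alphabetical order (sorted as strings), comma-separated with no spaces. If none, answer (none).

At Mu: gained [] -> total []
At Iota: gained ['Q293W'] -> total ['Q293W']
At Lambda: gained ['L148R', 'D620S', 'N270W'] -> total ['D620S', 'L148R', 'N270W', 'Q293W']

Answer: D620S,L148R,N270W,Q293W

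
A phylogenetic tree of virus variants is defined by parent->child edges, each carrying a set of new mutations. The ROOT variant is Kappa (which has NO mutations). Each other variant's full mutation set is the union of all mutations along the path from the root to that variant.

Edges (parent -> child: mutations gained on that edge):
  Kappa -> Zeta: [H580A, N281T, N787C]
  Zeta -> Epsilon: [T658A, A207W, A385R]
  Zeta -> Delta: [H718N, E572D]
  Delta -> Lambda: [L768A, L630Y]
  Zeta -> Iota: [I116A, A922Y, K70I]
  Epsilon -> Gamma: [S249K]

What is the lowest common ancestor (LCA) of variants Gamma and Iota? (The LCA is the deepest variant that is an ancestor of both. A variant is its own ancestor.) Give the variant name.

Path from root to Gamma: Kappa -> Zeta -> Epsilon -> Gamma
  ancestors of Gamma: {Kappa, Zeta, Epsilon, Gamma}
Path from root to Iota: Kappa -> Zeta -> Iota
  ancestors of Iota: {Kappa, Zeta, Iota}
Common ancestors: {Kappa, Zeta}
Walk up from Iota: Iota (not in ancestors of Gamma), Zeta (in ancestors of Gamma), Kappa (in ancestors of Gamma)
Deepest common ancestor (LCA) = Zeta

Answer: Zeta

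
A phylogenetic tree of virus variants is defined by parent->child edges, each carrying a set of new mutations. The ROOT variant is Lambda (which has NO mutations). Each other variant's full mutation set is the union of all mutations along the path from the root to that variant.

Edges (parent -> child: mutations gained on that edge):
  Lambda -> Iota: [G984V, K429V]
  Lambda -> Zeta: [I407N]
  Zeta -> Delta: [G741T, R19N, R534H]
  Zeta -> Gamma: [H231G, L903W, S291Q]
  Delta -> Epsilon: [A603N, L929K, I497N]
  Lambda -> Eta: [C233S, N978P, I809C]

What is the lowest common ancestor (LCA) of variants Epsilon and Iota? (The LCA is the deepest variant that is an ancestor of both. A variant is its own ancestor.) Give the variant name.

Answer: Lambda

Derivation:
Path from root to Epsilon: Lambda -> Zeta -> Delta -> Epsilon
  ancestors of Epsilon: {Lambda, Zeta, Delta, Epsilon}
Path from root to Iota: Lambda -> Iota
  ancestors of Iota: {Lambda, Iota}
Common ancestors: {Lambda}
Walk up from Iota: Iota (not in ancestors of Epsilon), Lambda (in ancestors of Epsilon)
Deepest common ancestor (LCA) = Lambda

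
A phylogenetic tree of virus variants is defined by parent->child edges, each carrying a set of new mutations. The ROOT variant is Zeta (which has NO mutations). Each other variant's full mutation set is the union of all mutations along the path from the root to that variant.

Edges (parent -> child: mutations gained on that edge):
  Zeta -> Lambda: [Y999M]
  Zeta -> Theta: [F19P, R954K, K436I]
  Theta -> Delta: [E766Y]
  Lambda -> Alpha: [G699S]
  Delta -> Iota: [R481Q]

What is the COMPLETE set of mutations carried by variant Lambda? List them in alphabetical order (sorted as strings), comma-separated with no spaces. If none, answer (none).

At Zeta: gained [] -> total []
At Lambda: gained ['Y999M'] -> total ['Y999M']

Answer: Y999M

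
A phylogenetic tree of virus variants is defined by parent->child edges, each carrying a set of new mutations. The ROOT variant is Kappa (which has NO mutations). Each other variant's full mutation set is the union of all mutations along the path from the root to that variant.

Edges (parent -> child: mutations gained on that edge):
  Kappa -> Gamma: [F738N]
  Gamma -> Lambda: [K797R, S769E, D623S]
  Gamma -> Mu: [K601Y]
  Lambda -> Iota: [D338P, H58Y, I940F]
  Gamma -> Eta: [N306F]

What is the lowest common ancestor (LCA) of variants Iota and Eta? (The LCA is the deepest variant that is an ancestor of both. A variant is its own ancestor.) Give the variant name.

Answer: Gamma

Derivation:
Path from root to Iota: Kappa -> Gamma -> Lambda -> Iota
  ancestors of Iota: {Kappa, Gamma, Lambda, Iota}
Path from root to Eta: Kappa -> Gamma -> Eta
  ancestors of Eta: {Kappa, Gamma, Eta}
Common ancestors: {Kappa, Gamma}
Walk up from Eta: Eta (not in ancestors of Iota), Gamma (in ancestors of Iota), Kappa (in ancestors of Iota)
Deepest common ancestor (LCA) = Gamma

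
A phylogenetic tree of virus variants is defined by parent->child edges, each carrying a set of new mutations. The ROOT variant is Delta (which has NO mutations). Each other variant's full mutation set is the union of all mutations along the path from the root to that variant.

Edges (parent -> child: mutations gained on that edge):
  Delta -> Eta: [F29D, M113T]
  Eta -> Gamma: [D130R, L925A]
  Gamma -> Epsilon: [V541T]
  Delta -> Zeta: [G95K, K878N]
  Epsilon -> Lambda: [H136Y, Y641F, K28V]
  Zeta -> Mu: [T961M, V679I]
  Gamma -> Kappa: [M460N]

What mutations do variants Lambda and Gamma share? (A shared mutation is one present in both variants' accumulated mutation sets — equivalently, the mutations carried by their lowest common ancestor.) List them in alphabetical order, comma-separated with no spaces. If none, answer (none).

Accumulating mutations along path to Lambda:
  At Delta: gained [] -> total []
  At Eta: gained ['F29D', 'M113T'] -> total ['F29D', 'M113T']
  At Gamma: gained ['D130R', 'L925A'] -> total ['D130R', 'F29D', 'L925A', 'M113T']
  At Epsilon: gained ['V541T'] -> total ['D130R', 'F29D', 'L925A', 'M113T', 'V541T']
  At Lambda: gained ['H136Y', 'Y641F', 'K28V'] -> total ['D130R', 'F29D', 'H136Y', 'K28V', 'L925A', 'M113T', 'V541T', 'Y641F']
Mutations(Lambda) = ['D130R', 'F29D', 'H136Y', 'K28V', 'L925A', 'M113T', 'V541T', 'Y641F']
Accumulating mutations along path to Gamma:
  At Delta: gained [] -> total []
  At Eta: gained ['F29D', 'M113T'] -> total ['F29D', 'M113T']
  At Gamma: gained ['D130R', 'L925A'] -> total ['D130R', 'F29D', 'L925A', 'M113T']
Mutations(Gamma) = ['D130R', 'F29D', 'L925A', 'M113T']
Intersection: ['D130R', 'F29D', 'H136Y', 'K28V', 'L925A', 'M113T', 'V541T', 'Y641F'] ∩ ['D130R', 'F29D', 'L925A', 'M113T'] = ['D130R', 'F29D', 'L925A', 'M113T']

Answer: D130R,F29D,L925A,M113T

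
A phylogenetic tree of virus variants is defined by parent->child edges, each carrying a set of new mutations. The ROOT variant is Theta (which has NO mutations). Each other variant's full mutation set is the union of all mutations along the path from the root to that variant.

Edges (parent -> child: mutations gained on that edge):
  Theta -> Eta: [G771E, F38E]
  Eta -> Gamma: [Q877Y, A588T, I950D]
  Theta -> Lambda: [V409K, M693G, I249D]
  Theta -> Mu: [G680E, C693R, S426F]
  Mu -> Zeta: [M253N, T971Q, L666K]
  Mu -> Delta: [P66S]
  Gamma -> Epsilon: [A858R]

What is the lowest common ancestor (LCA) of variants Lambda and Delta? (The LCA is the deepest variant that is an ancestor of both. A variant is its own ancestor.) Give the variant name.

Path from root to Lambda: Theta -> Lambda
  ancestors of Lambda: {Theta, Lambda}
Path from root to Delta: Theta -> Mu -> Delta
  ancestors of Delta: {Theta, Mu, Delta}
Common ancestors: {Theta}
Walk up from Delta: Delta (not in ancestors of Lambda), Mu (not in ancestors of Lambda), Theta (in ancestors of Lambda)
Deepest common ancestor (LCA) = Theta

Answer: Theta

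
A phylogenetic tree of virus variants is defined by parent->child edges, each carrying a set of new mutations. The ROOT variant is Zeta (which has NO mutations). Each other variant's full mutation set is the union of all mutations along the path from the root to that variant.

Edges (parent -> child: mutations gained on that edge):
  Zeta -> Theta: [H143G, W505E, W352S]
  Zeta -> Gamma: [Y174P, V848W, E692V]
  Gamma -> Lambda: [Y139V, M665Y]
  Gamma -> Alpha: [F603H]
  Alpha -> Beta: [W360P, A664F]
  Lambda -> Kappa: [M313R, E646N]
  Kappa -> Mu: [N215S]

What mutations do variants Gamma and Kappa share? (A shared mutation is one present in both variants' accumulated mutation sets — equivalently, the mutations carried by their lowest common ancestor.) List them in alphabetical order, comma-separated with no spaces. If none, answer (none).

Answer: E692V,V848W,Y174P

Derivation:
Accumulating mutations along path to Gamma:
  At Zeta: gained [] -> total []
  At Gamma: gained ['Y174P', 'V848W', 'E692V'] -> total ['E692V', 'V848W', 'Y174P']
Mutations(Gamma) = ['E692V', 'V848W', 'Y174P']
Accumulating mutations along path to Kappa:
  At Zeta: gained [] -> total []
  At Gamma: gained ['Y174P', 'V848W', 'E692V'] -> total ['E692V', 'V848W', 'Y174P']
  At Lambda: gained ['Y139V', 'M665Y'] -> total ['E692V', 'M665Y', 'V848W', 'Y139V', 'Y174P']
  At Kappa: gained ['M313R', 'E646N'] -> total ['E646N', 'E692V', 'M313R', 'M665Y', 'V848W', 'Y139V', 'Y174P']
Mutations(Kappa) = ['E646N', 'E692V', 'M313R', 'M665Y', 'V848W', 'Y139V', 'Y174P']
Intersection: ['E692V', 'V848W', 'Y174P'] ∩ ['E646N', 'E692V', 'M313R', 'M665Y', 'V848W', 'Y139V', 'Y174P'] = ['E692V', 'V848W', 'Y174P']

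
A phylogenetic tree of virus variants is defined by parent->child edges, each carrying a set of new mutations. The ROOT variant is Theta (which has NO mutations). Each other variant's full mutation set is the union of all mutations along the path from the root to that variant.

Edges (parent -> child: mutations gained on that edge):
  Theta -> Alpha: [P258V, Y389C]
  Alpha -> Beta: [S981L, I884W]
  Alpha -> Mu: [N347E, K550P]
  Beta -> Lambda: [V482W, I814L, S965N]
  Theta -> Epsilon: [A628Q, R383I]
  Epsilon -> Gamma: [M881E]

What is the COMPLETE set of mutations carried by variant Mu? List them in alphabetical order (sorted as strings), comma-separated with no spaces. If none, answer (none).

At Theta: gained [] -> total []
At Alpha: gained ['P258V', 'Y389C'] -> total ['P258V', 'Y389C']
At Mu: gained ['N347E', 'K550P'] -> total ['K550P', 'N347E', 'P258V', 'Y389C']

Answer: K550P,N347E,P258V,Y389C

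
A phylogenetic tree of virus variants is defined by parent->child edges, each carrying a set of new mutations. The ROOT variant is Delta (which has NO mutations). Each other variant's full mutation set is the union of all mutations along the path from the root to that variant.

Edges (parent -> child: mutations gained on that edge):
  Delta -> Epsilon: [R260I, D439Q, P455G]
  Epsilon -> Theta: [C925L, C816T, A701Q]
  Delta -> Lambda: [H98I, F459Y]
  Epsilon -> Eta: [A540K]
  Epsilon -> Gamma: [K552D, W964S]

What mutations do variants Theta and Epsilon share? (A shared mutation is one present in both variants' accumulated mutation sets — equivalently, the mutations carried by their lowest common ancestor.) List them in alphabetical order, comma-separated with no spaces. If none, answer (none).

Answer: D439Q,P455G,R260I

Derivation:
Accumulating mutations along path to Theta:
  At Delta: gained [] -> total []
  At Epsilon: gained ['R260I', 'D439Q', 'P455G'] -> total ['D439Q', 'P455G', 'R260I']
  At Theta: gained ['C925L', 'C816T', 'A701Q'] -> total ['A701Q', 'C816T', 'C925L', 'D439Q', 'P455G', 'R260I']
Mutations(Theta) = ['A701Q', 'C816T', 'C925L', 'D439Q', 'P455G', 'R260I']
Accumulating mutations along path to Epsilon:
  At Delta: gained [] -> total []
  At Epsilon: gained ['R260I', 'D439Q', 'P455G'] -> total ['D439Q', 'P455G', 'R260I']
Mutations(Epsilon) = ['D439Q', 'P455G', 'R260I']
Intersection: ['A701Q', 'C816T', 'C925L', 'D439Q', 'P455G', 'R260I'] ∩ ['D439Q', 'P455G', 'R260I'] = ['D439Q', 'P455G', 'R260I']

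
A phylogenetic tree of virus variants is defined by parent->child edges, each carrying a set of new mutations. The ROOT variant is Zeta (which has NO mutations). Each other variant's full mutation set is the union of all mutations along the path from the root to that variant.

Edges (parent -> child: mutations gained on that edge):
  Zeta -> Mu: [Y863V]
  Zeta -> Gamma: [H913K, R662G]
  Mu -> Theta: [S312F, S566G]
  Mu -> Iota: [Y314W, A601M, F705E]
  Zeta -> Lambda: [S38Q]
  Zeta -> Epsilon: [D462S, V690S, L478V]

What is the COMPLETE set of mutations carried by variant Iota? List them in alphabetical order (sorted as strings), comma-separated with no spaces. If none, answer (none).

At Zeta: gained [] -> total []
At Mu: gained ['Y863V'] -> total ['Y863V']
At Iota: gained ['Y314W', 'A601M', 'F705E'] -> total ['A601M', 'F705E', 'Y314W', 'Y863V']

Answer: A601M,F705E,Y314W,Y863V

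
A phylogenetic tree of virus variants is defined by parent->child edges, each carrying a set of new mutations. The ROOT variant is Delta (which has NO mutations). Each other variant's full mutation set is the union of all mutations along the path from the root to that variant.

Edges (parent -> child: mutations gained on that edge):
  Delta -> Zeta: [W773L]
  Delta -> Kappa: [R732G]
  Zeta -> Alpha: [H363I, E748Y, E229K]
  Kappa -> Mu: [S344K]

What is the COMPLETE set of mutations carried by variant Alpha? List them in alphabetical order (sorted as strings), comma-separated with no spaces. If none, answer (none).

Answer: E229K,E748Y,H363I,W773L

Derivation:
At Delta: gained [] -> total []
At Zeta: gained ['W773L'] -> total ['W773L']
At Alpha: gained ['H363I', 'E748Y', 'E229K'] -> total ['E229K', 'E748Y', 'H363I', 'W773L']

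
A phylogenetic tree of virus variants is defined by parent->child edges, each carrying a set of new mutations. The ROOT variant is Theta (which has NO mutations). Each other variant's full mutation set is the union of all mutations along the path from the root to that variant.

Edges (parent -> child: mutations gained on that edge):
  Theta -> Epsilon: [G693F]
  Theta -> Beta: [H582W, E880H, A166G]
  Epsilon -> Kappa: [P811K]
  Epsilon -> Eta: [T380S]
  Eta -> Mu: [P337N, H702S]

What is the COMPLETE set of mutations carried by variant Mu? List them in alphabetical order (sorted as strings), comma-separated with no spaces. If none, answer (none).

At Theta: gained [] -> total []
At Epsilon: gained ['G693F'] -> total ['G693F']
At Eta: gained ['T380S'] -> total ['G693F', 'T380S']
At Mu: gained ['P337N', 'H702S'] -> total ['G693F', 'H702S', 'P337N', 'T380S']

Answer: G693F,H702S,P337N,T380S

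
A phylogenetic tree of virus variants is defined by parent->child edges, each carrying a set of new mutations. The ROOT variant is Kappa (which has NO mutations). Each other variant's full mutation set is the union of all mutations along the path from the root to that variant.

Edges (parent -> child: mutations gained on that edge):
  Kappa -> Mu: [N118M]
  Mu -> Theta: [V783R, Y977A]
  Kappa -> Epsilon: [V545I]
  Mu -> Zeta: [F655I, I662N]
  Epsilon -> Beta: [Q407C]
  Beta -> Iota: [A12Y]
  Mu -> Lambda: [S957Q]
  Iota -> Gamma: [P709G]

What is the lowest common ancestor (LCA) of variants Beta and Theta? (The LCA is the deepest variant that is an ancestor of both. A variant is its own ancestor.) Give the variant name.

Path from root to Beta: Kappa -> Epsilon -> Beta
  ancestors of Beta: {Kappa, Epsilon, Beta}
Path from root to Theta: Kappa -> Mu -> Theta
  ancestors of Theta: {Kappa, Mu, Theta}
Common ancestors: {Kappa}
Walk up from Theta: Theta (not in ancestors of Beta), Mu (not in ancestors of Beta), Kappa (in ancestors of Beta)
Deepest common ancestor (LCA) = Kappa

Answer: Kappa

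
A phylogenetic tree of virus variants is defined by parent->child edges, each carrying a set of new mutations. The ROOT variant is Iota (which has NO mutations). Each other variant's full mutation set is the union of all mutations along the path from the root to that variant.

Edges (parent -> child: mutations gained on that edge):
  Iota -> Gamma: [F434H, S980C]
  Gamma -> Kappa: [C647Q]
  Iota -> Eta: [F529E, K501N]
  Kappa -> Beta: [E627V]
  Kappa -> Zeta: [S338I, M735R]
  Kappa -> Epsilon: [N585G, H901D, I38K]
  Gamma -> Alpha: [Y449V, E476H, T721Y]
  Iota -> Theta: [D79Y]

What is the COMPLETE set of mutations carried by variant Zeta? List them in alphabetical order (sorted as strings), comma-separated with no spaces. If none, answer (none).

Answer: C647Q,F434H,M735R,S338I,S980C

Derivation:
At Iota: gained [] -> total []
At Gamma: gained ['F434H', 'S980C'] -> total ['F434H', 'S980C']
At Kappa: gained ['C647Q'] -> total ['C647Q', 'F434H', 'S980C']
At Zeta: gained ['S338I', 'M735R'] -> total ['C647Q', 'F434H', 'M735R', 'S338I', 'S980C']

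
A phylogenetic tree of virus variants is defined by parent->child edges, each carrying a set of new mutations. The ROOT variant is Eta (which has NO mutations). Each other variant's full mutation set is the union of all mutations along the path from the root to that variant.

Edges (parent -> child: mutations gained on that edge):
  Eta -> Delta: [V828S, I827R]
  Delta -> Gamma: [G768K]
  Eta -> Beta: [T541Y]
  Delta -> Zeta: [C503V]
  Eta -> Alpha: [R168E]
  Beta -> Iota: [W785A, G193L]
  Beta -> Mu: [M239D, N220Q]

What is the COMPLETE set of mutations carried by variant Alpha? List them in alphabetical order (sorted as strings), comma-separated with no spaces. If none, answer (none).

Answer: R168E

Derivation:
At Eta: gained [] -> total []
At Alpha: gained ['R168E'] -> total ['R168E']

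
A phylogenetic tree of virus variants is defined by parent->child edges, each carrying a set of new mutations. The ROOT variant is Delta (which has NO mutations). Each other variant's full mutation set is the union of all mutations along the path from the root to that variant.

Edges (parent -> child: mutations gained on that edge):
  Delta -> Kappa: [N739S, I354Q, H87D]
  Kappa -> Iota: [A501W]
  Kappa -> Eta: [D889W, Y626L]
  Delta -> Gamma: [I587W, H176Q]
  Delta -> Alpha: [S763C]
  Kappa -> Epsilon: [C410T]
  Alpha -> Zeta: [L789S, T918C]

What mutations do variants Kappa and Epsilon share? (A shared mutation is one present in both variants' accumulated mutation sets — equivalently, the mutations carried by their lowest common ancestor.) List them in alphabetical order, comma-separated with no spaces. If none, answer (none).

Answer: H87D,I354Q,N739S

Derivation:
Accumulating mutations along path to Kappa:
  At Delta: gained [] -> total []
  At Kappa: gained ['N739S', 'I354Q', 'H87D'] -> total ['H87D', 'I354Q', 'N739S']
Mutations(Kappa) = ['H87D', 'I354Q', 'N739S']
Accumulating mutations along path to Epsilon:
  At Delta: gained [] -> total []
  At Kappa: gained ['N739S', 'I354Q', 'H87D'] -> total ['H87D', 'I354Q', 'N739S']
  At Epsilon: gained ['C410T'] -> total ['C410T', 'H87D', 'I354Q', 'N739S']
Mutations(Epsilon) = ['C410T', 'H87D', 'I354Q', 'N739S']
Intersection: ['H87D', 'I354Q', 'N739S'] ∩ ['C410T', 'H87D', 'I354Q', 'N739S'] = ['H87D', 'I354Q', 'N739S']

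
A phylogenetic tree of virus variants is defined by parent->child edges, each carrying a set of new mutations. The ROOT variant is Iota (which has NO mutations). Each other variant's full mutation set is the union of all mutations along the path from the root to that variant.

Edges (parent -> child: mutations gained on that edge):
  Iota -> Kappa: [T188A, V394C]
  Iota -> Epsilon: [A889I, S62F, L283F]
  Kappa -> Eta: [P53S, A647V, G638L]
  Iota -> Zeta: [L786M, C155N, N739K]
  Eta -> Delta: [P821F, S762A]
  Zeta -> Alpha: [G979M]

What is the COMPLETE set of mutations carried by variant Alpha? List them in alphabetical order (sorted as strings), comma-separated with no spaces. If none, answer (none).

At Iota: gained [] -> total []
At Zeta: gained ['L786M', 'C155N', 'N739K'] -> total ['C155N', 'L786M', 'N739K']
At Alpha: gained ['G979M'] -> total ['C155N', 'G979M', 'L786M', 'N739K']

Answer: C155N,G979M,L786M,N739K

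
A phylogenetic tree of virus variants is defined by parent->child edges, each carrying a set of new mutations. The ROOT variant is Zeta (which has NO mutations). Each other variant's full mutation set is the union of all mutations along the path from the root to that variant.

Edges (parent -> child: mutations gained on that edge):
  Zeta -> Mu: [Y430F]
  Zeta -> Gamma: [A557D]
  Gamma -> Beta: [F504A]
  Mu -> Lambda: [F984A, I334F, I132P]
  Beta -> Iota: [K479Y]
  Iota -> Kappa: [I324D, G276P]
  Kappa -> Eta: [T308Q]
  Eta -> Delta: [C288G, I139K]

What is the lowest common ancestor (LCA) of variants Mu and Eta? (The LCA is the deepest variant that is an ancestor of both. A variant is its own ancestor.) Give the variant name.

Answer: Zeta

Derivation:
Path from root to Mu: Zeta -> Mu
  ancestors of Mu: {Zeta, Mu}
Path from root to Eta: Zeta -> Gamma -> Beta -> Iota -> Kappa -> Eta
  ancestors of Eta: {Zeta, Gamma, Beta, Iota, Kappa, Eta}
Common ancestors: {Zeta}
Walk up from Eta: Eta (not in ancestors of Mu), Kappa (not in ancestors of Mu), Iota (not in ancestors of Mu), Beta (not in ancestors of Mu), Gamma (not in ancestors of Mu), Zeta (in ancestors of Mu)
Deepest common ancestor (LCA) = Zeta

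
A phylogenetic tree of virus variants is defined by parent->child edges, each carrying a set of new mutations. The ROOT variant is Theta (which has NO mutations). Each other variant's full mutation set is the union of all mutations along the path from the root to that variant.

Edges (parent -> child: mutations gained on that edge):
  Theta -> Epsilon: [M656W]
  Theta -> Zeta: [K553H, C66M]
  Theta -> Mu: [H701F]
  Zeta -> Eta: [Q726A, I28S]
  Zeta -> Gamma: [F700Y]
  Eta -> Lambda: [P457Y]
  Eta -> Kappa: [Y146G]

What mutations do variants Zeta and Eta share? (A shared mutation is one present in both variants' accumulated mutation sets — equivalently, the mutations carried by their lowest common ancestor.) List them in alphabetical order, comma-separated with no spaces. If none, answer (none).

Accumulating mutations along path to Zeta:
  At Theta: gained [] -> total []
  At Zeta: gained ['K553H', 'C66M'] -> total ['C66M', 'K553H']
Mutations(Zeta) = ['C66M', 'K553H']
Accumulating mutations along path to Eta:
  At Theta: gained [] -> total []
  At Zeta: gained ['K553H', 'C66M'] -> total ['C66M', 'K553H']
  At Eta: gained ['Q726A', 'I28S'] -> total ['C66M', 'I28S', 'K553H', 'Q726A']
Mutations(Eta) = ['C66M', 'I28S', 'K553H', 'Q726A']
Intersection: ['C66M', 'K553H'] ∩ ['C66M', 'I28S', 'K553H', 'Q726A'] = ['C66M', 'K553H']

Answer: C66M,K553H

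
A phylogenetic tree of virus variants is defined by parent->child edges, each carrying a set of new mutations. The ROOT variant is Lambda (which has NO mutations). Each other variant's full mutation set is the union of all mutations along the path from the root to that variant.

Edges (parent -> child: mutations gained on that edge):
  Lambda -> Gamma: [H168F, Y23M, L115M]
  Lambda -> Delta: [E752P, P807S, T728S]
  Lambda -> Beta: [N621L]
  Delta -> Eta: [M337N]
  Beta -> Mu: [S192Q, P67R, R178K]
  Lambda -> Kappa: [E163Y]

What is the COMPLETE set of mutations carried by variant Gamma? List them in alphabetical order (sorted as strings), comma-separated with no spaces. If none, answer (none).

Answer: H168F,L115M,Y23M

Derivation:
At Lambda: gained [] -> total []
At Gamma: gained ['H168F', 'Y23M', 'L115M'] -> total ['H168F', 'L115M', 'Y23M']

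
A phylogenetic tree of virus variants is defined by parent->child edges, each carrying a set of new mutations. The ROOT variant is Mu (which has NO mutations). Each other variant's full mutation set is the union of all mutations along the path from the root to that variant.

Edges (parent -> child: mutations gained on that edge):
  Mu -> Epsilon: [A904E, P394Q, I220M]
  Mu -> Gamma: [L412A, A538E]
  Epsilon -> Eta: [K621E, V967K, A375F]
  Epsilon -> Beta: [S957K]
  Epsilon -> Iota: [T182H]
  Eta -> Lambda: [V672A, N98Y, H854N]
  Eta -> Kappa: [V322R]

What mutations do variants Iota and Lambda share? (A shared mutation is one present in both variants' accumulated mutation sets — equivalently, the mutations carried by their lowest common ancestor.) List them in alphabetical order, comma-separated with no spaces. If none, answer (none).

Accumulating mutations along path to Iota:
  At Mu: gained [] -> total []
  At Epsilon: gained ['A904E', 'P394Q', 'I220M'] -> total ['A904E', 'I220M', 'P394Q']
  At Iota: gained ['T182H'] -> total ['A904E', 'I220M', 'P394Q', 'T182H']
Mutations(Iota) = ['A904E', 'I220M', 'P394Q', 'T182H']
Accumulating mutations along path to Lambda:
  At Mu: gained [] -> total []
  At Epsilon: gained ['A904E', 'P394Q', 'I220M'] -> total ['A904E', 'I220M', 'P394Q']
  At Eta: gained ['K621E', 'V967K', 'A375F'] -> total ['A375F', 'A904E', 'I220M', 'K621E', 'P394Q', 'V967K']
  At Lambda: gained ['V672A', 'N98Y', 'H854N'] -> total ['A375F', 'A904E', 'H854N', 'I220M', 'K621E', 'N98Y', 'P394Q', 'V672A', 'V967K']
Mutations(Lambda) = ['A375F', 'A904E', 'H854N', 'I220M', 'K621E', 'N98Y', 'P394Q', 'V672A', 'V967K']
Intersection: ['A904E', 'I220M', 'P394Q', 'T182H'] ∩ ['A375F', 'A904E', 'H854N', 'I220M', 'K621E', 'N98Y', 'P394Q', 'V672A', 'V967K'] = ['A904E', 'I220M', 'P394Q']

Answer: A904E,I220M,P394Q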